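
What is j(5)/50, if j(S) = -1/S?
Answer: -1/250 ≈ -0.0040000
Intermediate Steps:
j(5)/50 = -1/5/50 = -1*1/5*(1/50) = -1/5*1/50 = -1/250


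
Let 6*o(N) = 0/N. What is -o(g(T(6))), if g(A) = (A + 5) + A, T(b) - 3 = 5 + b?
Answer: 0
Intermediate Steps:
T(b) = 8 + b (T(b) = 3 + (5 + b) = 8 + b)
g(A) = 5 + 2*A (g(A) = (5 + A) + A = 5 + 2*A)
o(N) = 0 (o(N) = (0/N)/6 = (1/6)*0 = 0)
-o(g(T(6))) = -1*0 = 0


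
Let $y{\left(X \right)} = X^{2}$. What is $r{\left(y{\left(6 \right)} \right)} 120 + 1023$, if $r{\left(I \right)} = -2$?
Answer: $783$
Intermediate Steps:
$r{\left(y{\left(6 \right)} \right)} 120 + 1023 = \left(-2\right) 120 + 1023 = -240 + 1023 = 783$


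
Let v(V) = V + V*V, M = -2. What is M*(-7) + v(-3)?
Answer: 20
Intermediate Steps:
v(V) = V + V²
M*(-7) + v(-3) = -2*(-7) - 3*(1 - 3) = 14 - 3*(-2) = 14 + 6 = 20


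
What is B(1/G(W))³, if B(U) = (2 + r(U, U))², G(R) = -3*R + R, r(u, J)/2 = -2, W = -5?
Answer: 64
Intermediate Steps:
r(u, J) = -4 (r(u, J) = 2*(-2) = -4)
G(R) = -2*R
B(U) = 4 (B(U) = (2 - 4)² = (-2)² = 4)
B(1/G(W))³ = 4³ = 64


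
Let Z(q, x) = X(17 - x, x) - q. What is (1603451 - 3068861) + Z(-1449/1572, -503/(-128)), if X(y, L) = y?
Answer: -24571760261/16768 ≈ -1.4654e+6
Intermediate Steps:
Z(q, x) = 17 - q - x (Z(q, x) = (17 - x) - q = 17 - q - x)
(1603451 - 3068861) + Z(-1449/1572, -503/(-128)) = (1603451 - 3068861) + (17 - (-1449)/1572 - (-503)/(-128)) = -1465410 + (17 - (-1449)/1572 - (-503)*(-1)/128) = -1465410 + (17 - 1*(-483/524) - 1*503/128) = -1465410 + (17 + 483/524 - 503/128) = -1465410 + 234619/16768 = -24571760261/16768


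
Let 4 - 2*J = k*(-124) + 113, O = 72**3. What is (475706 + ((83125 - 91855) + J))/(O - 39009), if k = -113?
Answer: 919831/668478 ≈ 1.3760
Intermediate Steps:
O = 373248
J = -14121/2 (J = 2 - (-113*(-124) + 113)/2 = 2 - (14012 + 113)/2 = 2 - 1/2*14125 = 2 - 14125/2 = -14121/2 ≈ -7060.5)
(475706 + ((83125 - 91855) + J))/(O - 39009) = (475706 + ((83125 - 91855) - 14121/2))/(373248 - 39009) = (475706 + (-8730 - 14121/2))/334239 = (475706 - 31581/2)*(1/334239) = (919831/2)*(1/334239) = 919831/668478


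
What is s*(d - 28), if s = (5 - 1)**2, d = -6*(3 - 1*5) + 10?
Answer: -96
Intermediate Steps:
d = 22 (d = -6*(3 - 5) + 10 = -6*(-2) + 10 = 12 + 10 = 22)
s = 16 (s = 4**2 = 16)
s*(d - 28) = 16*(22 - 28) = 16*(-6) = -96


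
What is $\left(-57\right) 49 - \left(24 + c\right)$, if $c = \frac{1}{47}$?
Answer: $- \frac{132400}{47} \approx -2817.0$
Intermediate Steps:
$c = \frac{1}{47} \approx 0.021277$
$\left(-57\right) 49 - \left(24 + c\right) = \left(-57\right) 49 - \frac{1129}{47} = -2793 - \frac{1129}{47} = - \frac{132400}{47}$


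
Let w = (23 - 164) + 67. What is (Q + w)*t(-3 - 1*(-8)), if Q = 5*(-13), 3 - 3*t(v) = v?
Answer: 278/3 ≈ 92.667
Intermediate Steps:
t(v) = 1 - v/3
w = -74 (w = -141 + 67 = -74)
Q = -65
(Q + w)*t(-3 - 1*(-8)) = (-65 - 74)*(1 - (-3 - 1*(-8))/3) = -139*(1 - (-3 + 8)/3) = -139*(1 - 1/3*5) = -139*(1 - 5/3) = -139*(-2/3) = 278/3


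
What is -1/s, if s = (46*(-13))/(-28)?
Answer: -14/299 ≈ -0.046823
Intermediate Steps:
s = 299/14 (s = -598*(-1/28) = 299/14 ≈ 21.357)
-1/s = -1/299/14 = -1*14/299 = -14/299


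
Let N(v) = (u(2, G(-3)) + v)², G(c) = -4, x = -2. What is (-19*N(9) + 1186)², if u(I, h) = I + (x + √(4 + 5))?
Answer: 2402500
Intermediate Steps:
u(I, h) = 1 + I (u(I, h) = I + (-2 + √(4 + 5)) = I + (-2 + √9) = I + (-2 + 3) = I + 1 = 1 + I)
N(v) = (3 + v)² (N(v) = ((1 + 2) + v)² = (3 + v)²)
(-19*N(9) + 1186)² = (-19*(3 + 9)² + 1186)² = (-19*12² + 1186)² = (-19*144 + 1186)² = (-2736 + 1186)² = (-1550)² = 2402500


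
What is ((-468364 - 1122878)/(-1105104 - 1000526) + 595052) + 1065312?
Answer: 1748056920281/1052815 ≈ 1.6604e+6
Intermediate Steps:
((-468364 - 1122878)/(-1105104 - 1000526) + 595052) + 1065312 = (-1591242/(-2105630) + 595052) + 1065312 = (-1591242*(-1/2105630) + 595052) + 1065312 = (795621/1052815 + 595052) + 1065312 = 626480467001/1052815 + 1065312 = 1748056920281/1052815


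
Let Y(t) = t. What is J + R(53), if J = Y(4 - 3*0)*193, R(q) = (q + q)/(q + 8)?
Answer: 47198/61 ≈ 773.74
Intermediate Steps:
R(q) = 2*q/(8 + q) (R(q) = (2*q)/(8 + q) = 2*q/(8 + q))
J = 772 (J = (4 - 3*0)*193 = (4 + 0)*193 = 4*193 = 772)
J + R(53) = 772 + 2*53/(8 + 53) = 772 + 2*53/61 = 772 + 2*53*(1/61) = 772 + 106/61 = 47198/61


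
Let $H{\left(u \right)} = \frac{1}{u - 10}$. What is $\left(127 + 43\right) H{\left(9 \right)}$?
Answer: $-170$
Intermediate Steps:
$H{\left(u \right)} = \frac{1}{-10 + u}$
$\left(127 + 43\right) H{\left(9 \right)} = \frac{127 + 43}{-10 + 9} = \frac{170}{-1} = 170 \left(-1\right) = -170$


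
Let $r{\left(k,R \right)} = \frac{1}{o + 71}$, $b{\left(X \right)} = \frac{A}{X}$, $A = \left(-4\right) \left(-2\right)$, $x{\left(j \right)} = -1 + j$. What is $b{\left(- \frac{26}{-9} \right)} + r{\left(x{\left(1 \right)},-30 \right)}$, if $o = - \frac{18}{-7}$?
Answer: $\frac{18631}{6695} \approx 2.7828$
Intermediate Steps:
$o = \frac{18}{7}$ ($o = \left(-18\right) \left(- \frac{1}{7}\right) = \frac{18}{7} \approx 2.5714$)
$A = 8$
$b{\left(X \right)} = \frac{8}{X}$
$r{\left(k,R \right)} = \frac{7}{515}$ ($r{\left(k,R \right)} = \frac{1}{\frac{18}{7} + 71} = \frac{1}{\frac{515}{7}} = \frac{7}{515}$)
$b{\left(- \frac{26}{-9} \right)} + r{\left(x{\left(1 \right)},-30 \right)} = \frac{8}{\left(-26\right) \frac{1}{-9}} + \frac{7}{515} = \frac{8}{\left(-26\right) \left(- \frac{1}{9}\right)} + \frac{7}{515} = \frac{8}{\frac{26}{9}} + \frac{7}{515} = 8 \cdot \frac{9}{26} + \frac{7}{515} = \frac{36}{13} + \frac{7}{515} = \frac{18631}{6695}$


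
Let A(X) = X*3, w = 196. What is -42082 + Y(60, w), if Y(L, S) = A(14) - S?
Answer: -42236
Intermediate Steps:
A(X) = 3*X
Y(L, S) = 42 - S (Y(L, S) = 3*14 - S = 42 - S)
-42082 + Y(60, w) = -42082 + (42 - 1*196) = -42082 + (42 - 196) = -42082 - 154 = -42236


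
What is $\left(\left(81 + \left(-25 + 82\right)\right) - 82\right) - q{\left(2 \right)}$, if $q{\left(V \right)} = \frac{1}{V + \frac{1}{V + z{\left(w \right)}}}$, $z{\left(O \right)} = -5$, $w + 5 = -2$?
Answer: $\frac{277}{5} \approx 55.4$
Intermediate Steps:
$w = -7$ ($w = -5 - 2 = -7$)
$q{\left(V \right)} = \frac{1}{V + \frac{1}{-5 + V}}$ ($q{\left(V \right)} = \frac{1}{V + \frac{1}{V - 5}} = \frac{1}{V + \frac{1}{-5 + V}}$)
$\left(\left(81 + \left(-25 + 82\right)\right) - 82\right) - q{\left(2 \right)} = \left(\left(81 + \left(-25 + 82\right)\right) - 82\right) - \frac{-5 + 2}{1 + 2^{2} - 10} = \left(\left(81 + 57\right) - 82\right) - \frac{1}{1 + 4 - 10} \left(-3\right) = \left(138 - 82\right) - \frac{1}{-5} \left(-3\right) = 56 - \left(- \frac{1}{5}\right) \left(-3\right) = 56 - \frac{3}{5} = \frac{277}{5}$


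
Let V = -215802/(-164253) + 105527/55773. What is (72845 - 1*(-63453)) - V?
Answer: 416193534446095/3053627523 ≈ 1.3629e+5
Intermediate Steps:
V = 9789683759/3053627523 (V = -215802*(-1/164253) + 105527*(1/55773) = 71934/54751 + 105527/55773 = 9789683759/3053627523 ≈ 3.2059)
(72845 - 1*(-63453)) - V = (72845 - 1*(-63453)) - 1*9789683759/3053627523 = (72845 + 63453) - 9789683759/3053627523 = 136298 - 9789683759/3053627523 = 416193534446095/3053627523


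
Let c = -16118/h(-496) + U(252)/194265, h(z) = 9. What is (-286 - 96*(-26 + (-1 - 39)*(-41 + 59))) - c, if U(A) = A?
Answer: 4734943076/64755 ≈ 73121.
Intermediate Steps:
c = -115968926/64755 (c = -16118/9 + 252/194265 = -16118*⅑ + 252*(1/194265) = -16118/9 + 28/21585 = -115968926/64755 ≈ -1790.9)
(-286 - 96*(-26 + (-1 - 39)*(-41 + 59))) - c = (-286 - 96*(-26 + (-1 - 39)*(-41 + 59))) - 1*(-115968926/64755) = (-286 - 96*(-26 - 40*18)) + 115968926/64755 = (-286 - 96*(-26 - 720)) + 115968926/64755 = (-286 - 96*(-746)) + 115968926/64755 = (-286 + 71616) + 115968926/64755 = 71330 + 115968926/64755 = 4734943076/64755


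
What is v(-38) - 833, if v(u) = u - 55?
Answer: -926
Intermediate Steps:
v(u) = -55 + u
v(-38) - 833 = (-55 - 38) - 833 = -93 - 833 = -926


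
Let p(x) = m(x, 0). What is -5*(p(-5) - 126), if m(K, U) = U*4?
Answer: 630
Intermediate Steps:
m(K, U) = 4*U
p(x) = 0 (p(x) = 4*0 = 0)
-5*(p(-5) - 126) = -5*(0 - 126) = -5*(-126) = 630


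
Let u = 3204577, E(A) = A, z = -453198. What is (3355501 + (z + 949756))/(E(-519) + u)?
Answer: 3852059/3204058 ≈ 1.2022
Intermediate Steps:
(3355501 + (z + 949756))/(E(-519) + u) = (3355501 + (-453198 + 949756))/(-519 + 3204577) = (3355501 + 496558)/3204058 = 3852059*(1/3204058) = 3852059/3204058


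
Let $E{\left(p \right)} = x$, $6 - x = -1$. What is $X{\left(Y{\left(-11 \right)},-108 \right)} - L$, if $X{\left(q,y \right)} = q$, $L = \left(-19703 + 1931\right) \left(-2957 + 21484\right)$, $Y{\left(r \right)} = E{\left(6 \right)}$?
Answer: $329261851$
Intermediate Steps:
$x = 7$ ($x = 6 - -1 = 6 + 1 = 7$)
$E{\left(p \right)} = 7$
$Y{\left(r \right)} = 7$
$L = -329261844$ ($L = \left(-17772\right) 18527 = -329261844$)
$X{\left(Y{\left(-11 \right)},-108 \right)} - L = 7 - -329261844 = 7 + 329261844 = 329261851$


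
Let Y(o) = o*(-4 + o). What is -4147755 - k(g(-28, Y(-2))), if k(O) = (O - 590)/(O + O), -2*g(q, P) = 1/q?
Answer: -8262471/2 ≈ -4.1312e+6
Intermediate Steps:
g(q, P) = -1/(2*q)
k(O) = (-590 + O)/(2*O) (k(O) = (-590 + O)/((2*O)) = (-590 + O)*(1/(2*O)) = (-590 + O)/(2*O))
-4147755 - k(g(-28, Y(-2))) = -4147755 - (-590 - ½/(-28))/(2*((-½/(-28)))) = -4147755 - (-590 - ½*(-1/28))/(2*((-½*(-1/28)))) = -4147755 - (-590 + 1/56)/(2*1/56) = -4147755 - 56*(-33039)/(2*56) = -4147755 - 1*(-33039/2) = -4147755 + 33039/2 = -8262471/2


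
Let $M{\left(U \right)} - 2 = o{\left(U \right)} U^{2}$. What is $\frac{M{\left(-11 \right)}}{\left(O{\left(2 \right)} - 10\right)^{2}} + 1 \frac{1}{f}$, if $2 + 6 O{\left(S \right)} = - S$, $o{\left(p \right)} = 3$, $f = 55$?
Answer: $\frac{181699}{56320} \approx 3.2262$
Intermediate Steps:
$O{\left(S \right)} = - \frac{1}{3} - \frac{S}{6}$ ($O{\left(S \right)} = - \frac{1}{3} + \frac{\left(-1\right) S}{6} = - \frac{1}{3} - \frac{S}{6}$)
$M{\left(U \right)} = 2 + 3 U^{2}$
$\frac{M{\left(-11 \right)}}{\left(O{\left(2 \right)} - 10\right)^{2}} + 1 \frac{1}{f} = \frac{2 + 3 \left(-11\right)^{2}}{\left(\left(- \frac{1}{3} - \frac{1}{3}\right) - 10\right)^{2}} + 1 \cdot \frac{1}{55} = \frac{2 + 3 \cdot 121}{\left(\left(- \frac{1}{3} - \frac{1}{3}\right) - 10\right)^{2}} + 1 \cdot \frac{1}{55} = \frac{2 + 363}{\left(- \frac{2}{3} - 10\right)^{2}} + \frac{1}{55} = \frac{365}{\left(- \frac{32}{3}\right)^{2}} + \frac{1}{55} = \frac{365}{\frac{1024}{9}} + \frac{1}{55} = 365 \cdot \frac{9}{1024} + \frac{1}{55} = \frac{3285}{1024} + \frac{1}{55} = \frac{181699}{56320}$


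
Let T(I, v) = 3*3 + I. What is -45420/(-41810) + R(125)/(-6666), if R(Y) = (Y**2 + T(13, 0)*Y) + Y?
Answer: -23535764/13935273 ≈ -1.6889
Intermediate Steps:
T(I, v) = 9 + I
R(Y) = Y**2 + 23*Y (R(Y) = (Y**2 + (9 + 13)*Y) + Y = (Y**2 + 22*Y) + Y = Y**2 + 23*Y)
-45420/(-41810) + R(125)/(-6666) = -45420/(-41810) + (125*(23 + 125))/(-6666) = -45420*(-1/41810) + (125*148)*(-1/6666) = 4542/4181 + 18500*(-1/6666) = 4542/4181 - 9250/3333 = -23535764/13935273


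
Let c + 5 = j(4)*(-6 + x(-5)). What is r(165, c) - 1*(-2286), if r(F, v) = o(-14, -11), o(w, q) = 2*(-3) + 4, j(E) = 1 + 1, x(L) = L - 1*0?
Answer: 2284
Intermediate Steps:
x(L) = L (x(L) = L + 0 = L)
j(E) = 2
o(w, q) = -2 (o(w, q) = -6 + 4 = -2)
c = -27 (c = -5 + 2*(-6 - 5) = -5 + 2*(-11) = -5 - 22 = -27)
r(F, v) = -2
r(165, c) - 1*(-2286) = -2 - 1*(-2286) = -2 + 2286 = 2284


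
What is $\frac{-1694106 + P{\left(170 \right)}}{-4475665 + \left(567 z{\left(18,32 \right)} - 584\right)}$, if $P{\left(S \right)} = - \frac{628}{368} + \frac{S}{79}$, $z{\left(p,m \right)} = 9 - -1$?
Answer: $\frac{4104253057}{10830722724} \approx 0.37895$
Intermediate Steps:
$z{\left(p,m \right)} = 10$ ($z{\left(p,m \right)} = 9 + 1 = 10$)
$P{\left(S \right)} = - \frac{157}{92} + \frac{S}{79}$ ($P{\left(S \right)} = \left(-628\right) \frac{1}{368} + S \frac{1}{79} = - \frac{157}{92} + \frac{S}{79}$)
$\frac{-1694106 + P{\left(170 \right)}}{-4475665 + \left(567 z{\left(18,32 \right)} - 584\right)} = \frac{-1694106 + \left(- \frac{157}{92} + \frac{1}{79} \cdot 170\right)}{-4475665 + \left(567 \cdot 10 - 584\right)} = \frac{-1694106 + \left(- \frac{157}{92} + \frac{170}{79}\right)}{-4475665 + \left(5670 - 584\right)} = \frac{-1694106 + \frac{3237}{7268}}{-4475665 + 5086} = - \frac{12312759171}{7268 \left(-4470579\right)} = \left(- \frac{12312759171}{7268}\right) \left(- \frac{1}{4470579}\right) = \frac{4104253057}{10830722724}$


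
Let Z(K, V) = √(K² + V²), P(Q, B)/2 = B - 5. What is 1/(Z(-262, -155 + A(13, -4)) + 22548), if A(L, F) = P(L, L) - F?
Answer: 22548/508325435 - √86869/508325435 ≈ 4.3778e-5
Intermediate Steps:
P(Q, B) = -10 + 2*B (P(Q, B) = 2*(B - 5) = 2*(-5 + B) = -10 + 2*B)
A(L, F) = -10 - F + 2*L (A(L, F) = (-10 + 2*L) - F = -10 - F + 2*L)
1/(Z(-262, -155 + A(13, -4)) + 22548) = 1/(√((-262)² + (-155 + (-10 - 1*(-4) + 2*13))²) + 22548) = 1/(√(68644 + (-155 + (-10 + 4 + 26))²) + 22548) = 1/(√(68644 + (-155 + 20)²) + 22548) = 1/(√(68644 + (-135)²) + 22548) = 1/(√(68644 + 18225) + 22548) = 1/(√86869 + 22548) = 1/(22548 + √86869)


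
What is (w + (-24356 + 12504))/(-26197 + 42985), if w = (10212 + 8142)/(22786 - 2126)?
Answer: -122421983/173420040 ≈ -0.70593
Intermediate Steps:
w = 9177/10330 (w = 18354/20660 = 18354*(1/20660) = 9177/10330 ≈ 0.88838)
(w + (-24356 + 12504))/(-26197 + 42985) = (9177/10330 + (-24356 + 12504))/(-26197 + 42985) = (9177/10330 - 11852)/16788 = -122421983/10330*1/16788 = -122421983/173420040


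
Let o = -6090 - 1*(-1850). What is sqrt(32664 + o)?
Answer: 2*sqrt(7106) ≈ 168.59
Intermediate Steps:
o = -4240 (o = -6090 + 1850 = -4240)
sqrt(32664 + o) = sqrt(32664 - 4240) = sqrt(28424) = 2*sqrt(7106)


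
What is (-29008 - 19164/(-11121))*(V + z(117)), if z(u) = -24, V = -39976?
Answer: 4301050720000/3707 ≈ 1.1603e+9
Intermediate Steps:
(-29008 - 19164/(-11121))*(V + z(117)) = (-29008 - 19164/(-11121))*(-39976 - 24) = (-29008 - 19164*(-1/11121))*(-40000) = (-29008 + 6388/3707)*(-40000) = -107526268/3707*(-40000) = 4301050720000/3707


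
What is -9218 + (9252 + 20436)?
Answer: 20470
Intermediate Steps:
-9218 + (9252 + 20436) = -9218 + 29688 = 20470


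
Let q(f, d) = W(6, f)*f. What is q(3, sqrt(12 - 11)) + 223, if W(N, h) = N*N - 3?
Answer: 322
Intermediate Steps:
W(N, h) = -3 + N**2 (W(N, h) = N**2 - 3 = -3 + N**2)
q(f, d) = 33*f (q(f, d) = (-3 + 6**2)*f = (-3 + 36)*f = 33*f)
q(3, sqrt(12 - 11)) + 223 = 33*3 + 223 = 99 + 223 = 322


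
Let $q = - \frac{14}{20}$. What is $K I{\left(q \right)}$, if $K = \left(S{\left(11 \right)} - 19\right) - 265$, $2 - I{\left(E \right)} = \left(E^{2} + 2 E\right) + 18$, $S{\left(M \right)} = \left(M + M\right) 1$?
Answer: $\frac{197679}{50} \approx 3953.6$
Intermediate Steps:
$S{\left(M \right)} = 2 M$ ($S{\left(M \right)} = 2 M 1 = 2 M$)
$q = - \frac{7}{10}$ ($q = \left(-14\right) \frac{1}{20} = - \frac{7}{10} \approx -0.7$)
$I{\left(E \right)} = -16 - E^{2} - 2 E$ ($I{\left(E \right)} = 2 - \left(\left(E^{2} + 2 E\right) + 18\right) = 2 - \left(18 + E^{2} + 2 E\right) = -16 - E^{2} - 2 E$)
$K = -262$ ($K = \left(2 \cdot 11 - 19\right) - 265 = \left(22 - 19\right) - 265 = 3 - 265 = -262$)
$K I{\left(q \right)} = - 262 \left(-16 - \left(- \frac{7}{10}\right)^{2} - - \frac{7}{5}\right) = - 262 \left(-16 - \frac{49}{100} + \frac{7}{5}\right) = \left(-262\right) \left(- \frac{1509}{100}\right) = \frac{197679}{50}$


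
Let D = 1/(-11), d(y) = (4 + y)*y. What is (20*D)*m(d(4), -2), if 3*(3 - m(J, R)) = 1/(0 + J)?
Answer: -1435/264 ≈ -5.4356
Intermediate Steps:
d(y) = y*(4 + y)
D = -1/11 ≈ -0.090909
m(J, R) = 3 - 1/(3*J) (m(J, R) = 3 - 1/(3*(0 + J)) = 3 - 1/(3*J))
(20*D)*m(d(4), -2) = (20*(-1/11))*(3 - 1/(4*(4 + 4))/3) = -20*(3 - 1/(3*(4*8)))/11 = -20*(3 - ⅓/32)/11 = -20*(3 - ⅓*1/32)/11 = -20*(3 - 1/96)/11 = -20/11*287/96 = -1435/264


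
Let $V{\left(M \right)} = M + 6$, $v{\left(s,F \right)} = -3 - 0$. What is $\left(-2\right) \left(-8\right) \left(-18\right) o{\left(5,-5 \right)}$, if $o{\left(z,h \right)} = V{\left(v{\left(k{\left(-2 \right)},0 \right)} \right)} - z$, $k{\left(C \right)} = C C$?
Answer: $576$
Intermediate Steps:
$k{\left(C \right)} = C^{2}$
$v{\left(s,F \right)} = -3$ ($v{\left(s,F \right)} = -3 + 0 = -3$)
$V{\left(M \right)} = 6 + M$
$o{\left(z,h \right)} = 3 - z$ ($o{\left(z,h \right)} = \left(6 - 3\right) - z = 3 - z$)
$\left(-2\right) \left(-8\right) \left(-18\right) o{\left(5,-5 \right)} = \left(-2\right) \left(-8\right) \left(-18\right) \left(3 - 5\right) = 16 \left(-18\right) \left(3 - 5\right) = \left(-288\right) \left(-2\right) = 576$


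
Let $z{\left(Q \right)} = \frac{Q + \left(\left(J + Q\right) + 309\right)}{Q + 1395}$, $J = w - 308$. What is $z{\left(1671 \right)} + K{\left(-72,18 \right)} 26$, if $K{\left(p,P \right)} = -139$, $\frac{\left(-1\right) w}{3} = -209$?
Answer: $- \frac{5538277}{1533} \approx -3612.7$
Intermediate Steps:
$w = 627$ ($w = \left(-3\right) \left(-209\right) = 627$)
$J = 319$ ($J = 627 - 308 = 319$)
$z{\left(Q \right)} = \frac{628 + 2 Q}{1395 + Q}$ ($z{\left(Q \right)} = \frac{Q + \left(\left(319 + Q\right) + 309\right)}{Q + 1395} = \frac{Q + \left(628 + Q\right)}{1395 + Q} = \frac{628 + 2 Q}{1395 + Q}$)
$z{\left(1671 \right)} + K{\left(-72,18 \right)} 26 = \frac{2 \left(314 + 1671\right)}{1395 + 1671} - 3614 = 2 \cdot \frac{1}{3066} \cdot 1985 - 3614 = \frac{1985}{1533} - 3614 = - \frac{5538277}{1533}$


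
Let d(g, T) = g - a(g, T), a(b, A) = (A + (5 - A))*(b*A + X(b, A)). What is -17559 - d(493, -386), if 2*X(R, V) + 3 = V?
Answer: -1941029/2 ≈ -9.7051e+5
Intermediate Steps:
X(R, V) = -3/2 + V/2
a(b, A) = -15/2 + 5*A/2 + 5*A*b (a(b, A) = (A + (5 - A))*(b*A + (-3/2 + A/2)) = 5*(A*b + (-3/2 + A/2)) = 5*(-3/2 + A/2 + A*b) = -15/2 + 5*A/2 + 5*A*b)
d(g, T) = 15/2 + g - 5*T/2 - 5*T*g (d(g, T) = g - (-15/2 + 5*T/2 + 5*T*g) = g + (15/2 - 5*T/2 - 5*T*g) = 15/2 + g - 5*T/2 - 5*T*g)
-17559 - d(493, -386) = -17559 - (15/2 + 493 - 5/2*(-386) - 5*(-386)*493) = -17559 - (15/2 + 493 + 965 + 951490) = -17559 - 1*1905911/2 = -17559 - 1905911/2 = -1941029/2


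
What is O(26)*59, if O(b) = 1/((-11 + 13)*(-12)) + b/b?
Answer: 1357/24 ≈ 56.542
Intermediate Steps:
O(b) = 23/24 (O(b) = -1/12/2 + 1 = (½)*(-1/12) + 1 = -1/24 + 1 = 23/24)
O(26)*59 = (23/24)*59 = 1357/24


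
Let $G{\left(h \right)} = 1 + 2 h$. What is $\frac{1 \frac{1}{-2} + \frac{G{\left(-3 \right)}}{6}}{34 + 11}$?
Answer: $- \frac{4}{135} \approx -0.02963$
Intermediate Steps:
$\frac{1 \frac{1}{-2} + \frac{G{\left(-3 \right)}}{6}}{34 + 11} = \frac{1 \frac{1}{-2} + \frac{1 + 2 \left(-3\right)}{6}}{34 + 11} = \frac{1 \left(- \frac{1}{2}\right) + \left(1 - 6\right) \frac{1}{6}}{45} = \frac{- \frac{1}{2} - \frac{5}{6}}{45} = \frac{1}{45} \left(- \frac{4}{3}\right) = - \frac{4}{135}$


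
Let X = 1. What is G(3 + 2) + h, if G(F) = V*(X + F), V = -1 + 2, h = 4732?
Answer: 4738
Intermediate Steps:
V = 1
G(F) = 1 + F (G(F) = 1*(1 + F) = 1 + F)
G(3 + 2) + h = (1 + (3 + 2)) + 4732 = (1 + 5) + 4732 = 6 + 4732 = 4738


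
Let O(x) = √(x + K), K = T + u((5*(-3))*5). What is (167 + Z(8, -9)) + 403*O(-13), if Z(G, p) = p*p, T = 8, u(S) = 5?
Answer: 248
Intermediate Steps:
Z(G, p) = p²
K = 13 (K = 8 + 5 = 13)
O(x) = √(13 + x) (O(x) = √(x + 13) = √(13 + x))
(167 + Z(8, -9)) + 403*O(-13) = (167 + (-9)²) + 403*√(13 - 13) = (167 + 81) + 403*√0 = 248 + 403*0 = 248 + 0 = 248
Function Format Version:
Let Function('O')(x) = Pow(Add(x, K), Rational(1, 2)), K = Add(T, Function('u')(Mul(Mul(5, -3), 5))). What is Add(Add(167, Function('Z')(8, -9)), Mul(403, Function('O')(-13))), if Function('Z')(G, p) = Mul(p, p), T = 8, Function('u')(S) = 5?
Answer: 248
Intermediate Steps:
Function('Z')(G, p) = Pow(p, 2)
K = 13 (K = Add(8, 5) = 13)
Function('O')(x) = Pow(Add(13, x), Rational(1, 2)) (Function('O')(x) = Pow(Add(x, 13), Rational(1, 2)) = Pow(Add(13, x), Rational(1, 2)))
Add(Add(167, Function('Z')(8, -9)), Mul(403, Function('O')(-13))) = Add(Add(167, Pow(-9, 2)), Mul(403, Pow(Add(13, -13), Rational(1, 2)))) = Add(Add(167, 81), Mul(403, Pow(0, Rational(1, 2)))) = Add(248, Mul(403, 0)) = Add(248, 0) = 248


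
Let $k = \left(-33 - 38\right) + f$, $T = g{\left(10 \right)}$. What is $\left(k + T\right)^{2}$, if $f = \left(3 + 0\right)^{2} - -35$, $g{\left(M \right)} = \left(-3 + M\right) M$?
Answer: $1849$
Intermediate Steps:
$g{\left(M \right)} = M \left(-3 + M\right)$
$T = 70$ ($T = 10 \left(-3 + 10\right) = 10 \cdot 7 = 70$)
$f = 44$ ($f = 3^{2} + 35 = 9 + 35 = 44$)
$k = -27$ ($k = \left(-33 - 38\right) + 44 = -71 + 44 = -27$)
$\left(k + T\right)^{2} = \left(-27 + 70\right)^{2} = 43^{2} = 1849$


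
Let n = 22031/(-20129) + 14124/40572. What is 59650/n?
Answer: -2029774643925/25397489 ≈ -79920.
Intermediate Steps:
n = -50794978/68056149 (n = 22031*(-1/20129) + 14124*(1/40572) = -22031/20129 + 1177/3381 = -50794978/68056149 ≈ -0.74637)
59650/n = 59650/(-50794978/68056149) = 59650*(-68056149/50794978) = -2029774643925/25397489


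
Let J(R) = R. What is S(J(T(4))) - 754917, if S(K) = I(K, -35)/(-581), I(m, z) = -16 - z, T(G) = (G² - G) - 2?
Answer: -438606796/581 ≈ -7.5492e+5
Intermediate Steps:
T(G) = -2 + G² - G
S(K) = -19/581 (S(K) = (-16 - 1*(-35))/(-581) = (-16 + 35)*(-1/581) = 19*(-1/581) = -19/581)
S(J(T(4))) - 754917 = -19/581 - 754917 = -438606796/581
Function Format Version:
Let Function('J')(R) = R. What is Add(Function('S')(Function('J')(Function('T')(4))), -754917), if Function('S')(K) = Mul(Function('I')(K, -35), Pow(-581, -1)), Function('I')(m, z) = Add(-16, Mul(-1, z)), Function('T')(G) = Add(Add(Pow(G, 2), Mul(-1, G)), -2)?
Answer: Rational(-438606796, 581) ≈ -7.5492e+5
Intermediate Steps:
Function('T')(G) = Add(-2, Pow(G, 2), Mul(-1, G))
Function('S')(K) = Rational(-19, 581) (Function('S')(K) = Mul(Add(-16, Mul(-1, -35)), Pow(-581, -1)) = Mul(Add(-16, 35), Rational(-1, 581)) = Mul(19, Rational(-1, 581)) = Rational(-19, 581))
Add(Function('S')(Function('J')(Function('T')(4))), -754917) = Add(Rational(-19, 581), -754917) = Rational(-438606796, 581)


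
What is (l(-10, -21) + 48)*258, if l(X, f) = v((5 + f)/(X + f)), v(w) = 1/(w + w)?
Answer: 202143/16 ≈ 12634.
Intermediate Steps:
v(w) = 1/(2*w)
l(X, f) = (X + f)/(2*(5 + f)) (l(X, f) = 1/(2*(((5 + f)/(X + f)))) = ((X + f)/(5 + f))/2 = (X + f)/(2*(5 + f)))
(l(-10, -21) + 48)*258 = ((-10 - 21)/(2*(5 - 21)) + 48)*258 = ((½)*(-31)/(-16) + 48)*258 = ((½)*(-1/16)*(-31) + 48)*258 = (31/32 + 48)*258 = (1567/32)*258 = 202143/16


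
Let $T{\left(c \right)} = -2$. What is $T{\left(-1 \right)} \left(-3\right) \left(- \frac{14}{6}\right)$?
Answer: $-14$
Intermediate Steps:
$T{\left(-1 \right)} \left(-3\right) \left(- \frac{14}{6}\right) = \left(-2\right) \left(-3\right) \left(- \frac{14}{6}\right) = 6 \left(\left(-14\right) \frac{1}{6}\right) = 6 \left(- \frac{7}{3}\right) = -14$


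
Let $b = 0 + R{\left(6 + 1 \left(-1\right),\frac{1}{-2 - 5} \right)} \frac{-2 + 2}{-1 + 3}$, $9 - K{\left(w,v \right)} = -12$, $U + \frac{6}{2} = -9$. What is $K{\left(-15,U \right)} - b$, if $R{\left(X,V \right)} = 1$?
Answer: $21$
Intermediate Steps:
$U = -12$ ($U = -3 - 9 = -12$)
$K{\left(w,v \right)} = 21$ ($K{\left(w,v \right)} = 9 - -12 = 9 + 12 = 21$)
$b = 0$ ($b = 0 + 1 \frac{-2 + 2}{-1 + 3} = 0 + 1 \cdot \frac{0}{2} = 0 + 1 \cdot 0 \cdot \frac{1}{2} = 0 + 1 \cdot 0 = 0 + 0 = 0$)
$K{\left(-15,U \right)} - b = 21 - 0 = 21 + 0 = 21$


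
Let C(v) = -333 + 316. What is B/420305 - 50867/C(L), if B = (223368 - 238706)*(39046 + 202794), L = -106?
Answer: -8335831641/1429037 ≈ -5833.2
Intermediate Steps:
B = -3709341920 (B = -15338*241840 = -3709341920)
C(v) = -17
B/420305 - 50867/C(L) = -3709341920/420305 - 50867/(-17) = -3709341920*1/420305 - 50867*(-1/17) = -741868384/84061 + 50867/17 = -8335831641/1429037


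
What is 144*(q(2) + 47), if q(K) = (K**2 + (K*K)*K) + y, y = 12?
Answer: 10224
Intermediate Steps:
q(K) = 12 + K**2 + K**3 (q(K) = (K**2 + (K*K)*K) + 12 = (K**2 + K**2*K) + 12 = (K**2 + K**3) + 12 = 12 + K**2 + K**3)
144*(q(2) + 47) = 144*((12 + 2**2 + 2**3) + 47) = 144*((12 + 4 + 8) + 47) = 144*(24 + 47) = 144*71 = 10224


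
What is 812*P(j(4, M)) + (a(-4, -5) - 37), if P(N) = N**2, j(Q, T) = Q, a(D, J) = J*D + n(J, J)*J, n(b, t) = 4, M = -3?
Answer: 12955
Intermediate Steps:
a(D, J) = 4*J + D*J (a(D, J) = J*D + 4*J = D*J + 4*J = 4*J + D*J)
812*P(j(4, M)) + (a(-4, -5) - 37) = 812*4**2 + (-5*(4 - 4) - 37) = 812*16 + (-5*0 - 37) = 12992 + (0 - 37) = 12992 - 37 = 12955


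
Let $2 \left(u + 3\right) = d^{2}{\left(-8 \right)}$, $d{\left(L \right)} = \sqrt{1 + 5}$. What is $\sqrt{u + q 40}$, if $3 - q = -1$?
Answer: $4 \sqrt{10} \approx 12.649$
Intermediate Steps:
$d{\left(L \right)} = \sqrt{6}$
$q = 4$ ($q = 3 - -1 = 3 + 1 = 4$)
$u = 0$ ($u = -3 + \frac{\left(\sqrt{6}\right)^{2}}{2} = -3 + \frac{1}{2} \cdot 6 = -3 + 3 = 0$)
$\sqrt{u + q 40} = \sqrt{0 + 4 \cdot 40} = \sqrt{0 + 160} = \sqrt{160} = 4 \sqrt{10}$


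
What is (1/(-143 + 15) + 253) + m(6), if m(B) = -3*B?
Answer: 30079/128 ≈ 234.99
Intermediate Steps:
(1/(-143 + 15) + 253) + m(6) = (1/(-143 + 15) + 253) - 3*6 = (1/(-128) + 253) - 18 = (-1/128 + 253) - 18 = 32383/128 - 18 = 30079/128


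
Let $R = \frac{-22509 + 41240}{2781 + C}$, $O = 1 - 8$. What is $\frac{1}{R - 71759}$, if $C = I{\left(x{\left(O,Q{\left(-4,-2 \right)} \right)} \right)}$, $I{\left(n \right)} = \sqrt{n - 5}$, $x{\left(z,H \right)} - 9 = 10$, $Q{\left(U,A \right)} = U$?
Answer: $- \frac{277464105931}{19908677957086585} + \frac{18731 \sqrt{14}}{39817355914173170} \approx -1.3937 \cdot 10^{-5}$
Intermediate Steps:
$O = -7$ ($O = 1 - 8 = -7$)
$x{\left(z,H \right)} = 19$ ($x{\left(z,H \right)} = 9 + 10 = 19$)
$I{\left(n \right)} = \sqrt{-5 + n}$
$C = \sqrt{14}$ ($C = \sqrt{-5 + 19} = \sqrt{14} \approx 3.7417$)
$R = \frac{18731}{2781 + \sqrt{14}}$ ($R = \frac{-22509 + 41240}{2781 + \sqrt{14}} = \frac{18731}{2781 + \sqrt{14}} \approx 6.7263$)
$\frac{1}{R - 71759} = \frac{1}{\left(\frac{52090911}{7733947} - \frac{18731 \sqrt{14}}{7733947}\right) - 71759} = \frac{1}{- \frac{554928211862}{7733947} - \frac{18731 \sqrt{14}}{7733947}}$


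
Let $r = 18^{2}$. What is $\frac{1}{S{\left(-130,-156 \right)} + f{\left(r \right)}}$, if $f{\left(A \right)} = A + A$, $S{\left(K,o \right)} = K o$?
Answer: $\frac{1}{20928} \approx 4.7783 \cdot 10^{-5}$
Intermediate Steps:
$r = 324$
$f{\left(A \right)} = 2 A$
$\frac{1}{S{\left(-130,-156 \right)} + f{\left(r \right)}} = \frac{1}{\left(-130\right) \left(-156\right) + 2 \cdot 324} = \frac{1}{20280 + 648} = \frac{1}{20928}$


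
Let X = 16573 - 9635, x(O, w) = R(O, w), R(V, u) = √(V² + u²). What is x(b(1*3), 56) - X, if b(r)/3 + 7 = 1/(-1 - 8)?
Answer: -6938 + 8*√505/3 ≈ -6878.1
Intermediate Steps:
b(r) = -64/3 (b(r) = -21 + 3/(-1 - 8) = -21 + 3/(-9) = -21 + 3*(-⅑) = -21 - ⅓ = -64/3)
x(O, w) = √(O² + w²)
X = 6938
x(b(1*3), 56) - X = √((-64/3)² + 56²) - 1*6938 = √(4096/9 + 3136) - 6938 = √(32320/9) - 6938 = 8*√505/3 - 6938 = -6938 + 8*√505/3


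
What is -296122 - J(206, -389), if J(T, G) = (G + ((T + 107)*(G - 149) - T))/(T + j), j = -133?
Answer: -21447917/73 ≈ -2.9381e+5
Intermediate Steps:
J(T, G) = (G - T + (-149 + G)*(107 + T))/(-133 + T) (J(T, G) = (G + ((T + 107)*(G - 149) - T))/(T - 133) = (G + ((107 + T)*(-149 + G) - T))/(-133 + T) = (G + ((-149 + G)*(107 + T) - T))/(-133 + T) = (G + (-T + (-149 + G)*(107 + T)))/(-133 + T) = (G - T + (-149 + G)*(107 + T))/(-133 + T))
-296122 - J(206, -389) = -296122 - (-15943 - 150*206 + 108*(-389) - 389*206)/(-133 + 206) = -296122 - (-15943 - 30900 - 42012 - 80134)/73 = -296122 - (-168989)/73 = -296122 - 1*(-168989/73) = -296122 + 168989/73 = -21447917/73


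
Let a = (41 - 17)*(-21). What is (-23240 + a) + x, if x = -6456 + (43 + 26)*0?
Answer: -30200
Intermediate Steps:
a = -504 (a = 24*(-21) = -504)
x = -6456 (x = -6456 + 69*0 = -6456 + 0 = -6456)
(-23240 + a) + x = (-23240 - 504) - 6456 = -23744 - 6456 = -30200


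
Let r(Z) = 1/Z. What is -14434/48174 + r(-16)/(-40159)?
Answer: -662459423/2210993904 ≈ -0.29962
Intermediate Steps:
-14434/48174 + r(-16)/(-40159) = -14434/48174 + 1/(-16*(-40159)) = -14434*1/48174 - 1/16*(-1/40159) = -1031/3441 + 1/642544 = -662459423/2210993904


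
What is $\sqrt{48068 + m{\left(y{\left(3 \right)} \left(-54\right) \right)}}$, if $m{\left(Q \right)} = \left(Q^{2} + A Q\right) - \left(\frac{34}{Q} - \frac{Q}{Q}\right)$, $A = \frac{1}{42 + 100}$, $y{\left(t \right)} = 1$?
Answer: $\frac{\sqrt{20818347999}}{639} \approx 225.8$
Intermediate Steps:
$A = \frac{1}{142} \approx 0.0070423$
$m{\left(Q \right)} = 1 + Q^{2} - \frac{34}{Q} + \frac{Q}{142}$ ($m{\left(Q \right)} = \left(Q^{2} + \frac{Q}{142}\right) - \left(\frac{34}{Q} - \frac{Q}{Q}\right) = \left(Q^{2} + \frac{Q}{142}\right) + \left(- \frac{34}{Q} + 1\right) = \left(Q^{2} + \frac{Q}{142}\right) + \left(1 - \frac{34}{Q}\right) = 1 + Q^{2} - \frac{34}{Q} + \frac{Q}{142}$)
$\sqrt{48068 + m{\left(y{\left(3 \right)} \left(-54\right) \right)}} = \sqrt{48068 + \left(1 + \left(1 \left(-54\right)\right)^{2} - \frac{34}{1 \left(-54\right)} + \frac{1 \left(-54\right)}{142}\right)} = \sqrt{48068 + \left(1 + \left(-54\right)^{2} - \frac{34}{-54} + \frac{1}{142} \left(-54\right)\right)} = \sqrt{48068 + \left(1 + 2916 - - \frac{17}{27} - \frac{27}{71}\right)} = \sqrt{48068 + \left(1 + 2916 + \frac{17}{27} - \frac{27}{71}\right)} = \sqrt{48068 + \frac{5592367}{1917}} = \sqrt{\frac{97738723}{1917}} = \frac{\sqrt{20818347999}}{639}$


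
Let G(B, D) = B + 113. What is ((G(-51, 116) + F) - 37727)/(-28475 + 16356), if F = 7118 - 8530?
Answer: 39077/12119 ≈ 3.2244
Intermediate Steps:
G(B, D) = 113 + B
F = -1412
((G(-51, 116) + F) - 37727)/(-28475 + 16356) = (((113 - 51) - 1412) - 37727)/(-28475 + 16356) = ((62 - 1412) - 37727)/(-12119) = (-1350 - 37727)*(-1/12119) = -39077*(-1/12119) = 39077/12119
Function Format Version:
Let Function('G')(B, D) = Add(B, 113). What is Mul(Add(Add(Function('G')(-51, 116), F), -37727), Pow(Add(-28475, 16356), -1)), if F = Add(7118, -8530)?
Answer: Rational(39077, 12119) ≈ 3.2244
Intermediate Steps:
Function('G')(B, D) = Add(113, B)
F = -1412
Mul(Add(Add(Function('G')(-51, 116), F), -37727), Pow(Add(-28475, 16356), -1)) = Mul(Add(Add(Add(113, -51), -1412), -37727), Pow(Add(-28475, 16356), -1)) = Mul(Add(Add(62, -1412), -37727), Pow(-12119, -1)) = Mul(Add(-1350, -37727), Rational(-1, 12119)) = Mul(-39077, Rational(-1, 12119)) = Rational(39077, 12119)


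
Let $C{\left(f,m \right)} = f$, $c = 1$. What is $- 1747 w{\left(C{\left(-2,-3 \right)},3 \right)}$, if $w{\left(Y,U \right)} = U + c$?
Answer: $-6988$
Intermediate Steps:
$w{\left(Y,U \right)} = 1 + U$ ($w{\left(Y,U \right)} = U + 1 = 1 + U$)
$- 1747 w{\left(C{\left(-2,-3 \right)},3 \right)} = - 1747 \left(1 + 3\right) = \left(-1747\right) 4 = -6988$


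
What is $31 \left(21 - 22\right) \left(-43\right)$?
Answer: $1333$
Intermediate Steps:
$31 \left(21 - 22\right) \left(-43\right) = 31 \left(-1\right) \left(-43\right) = \left(-31\right) \left(-43\right) = 1333$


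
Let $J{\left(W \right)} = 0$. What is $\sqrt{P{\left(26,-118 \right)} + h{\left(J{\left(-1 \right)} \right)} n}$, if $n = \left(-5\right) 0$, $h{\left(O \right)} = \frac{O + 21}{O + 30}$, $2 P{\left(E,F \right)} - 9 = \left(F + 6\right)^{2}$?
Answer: $\frac{\sqrt{25106}}{2} \approx 79.224$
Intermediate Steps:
$P{\left(E,F \right)} = \frac{9}{2} + \frac{\left(6 + F\right)^{2}}{2}$ ($P{\left(E,F \right)} = \frac{9}{2} + \frac{\left(F + 6\right)^{2}}{2} = \frac{9}{2} + \frac{\left(6 + F\right)^{2}}{2}$)
$h{\left(O \right)} = \frac{21 + O}{30 + O}$
$n = 0$
$\sqrt{P{\left(26,-118 \right)} + h{\left(J{\left(-1 \right)} \right)} n} = \sqrt{\left(\frac{9}{2} + \frac{\left(6 - 118\right)^{2}}{2}\right) + \frac{21 + 0}{30 + 0} \cdot 0} = \sqrt{\left(\frac{9}{2} + \frac{\left(-112\right)^{2}}{2}\right) + \frac{1}{30} \cdot 21 \cdot 0} = \sqrt{\left(\frac{9}{2} + \frac{1}{2} \cdot 12544\right) + \frac{1}{30} \cdot 21 \cdot 0} = \sqrt{\left(\frac{9}{2} + 6272\right) + \frac{7}{10} \cdot 0} = \sqrt{\frac{12553}{2} + 0} = \sqrt{\frac{12553}{2}} = \frac{\sqrt{25106}}{2}$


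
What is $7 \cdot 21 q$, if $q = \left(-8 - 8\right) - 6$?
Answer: $-3234$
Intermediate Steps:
$q = -22$ ($q = -16 - 6 = -22$)
$7 \cdot 21 q = 7 \cdot 21 \left(-22\right) = 147 \left(-22\right) = -3234$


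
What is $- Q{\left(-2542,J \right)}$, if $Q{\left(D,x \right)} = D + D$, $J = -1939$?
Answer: $5084$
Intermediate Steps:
$Q{\left(D,x \right)} = 2 D$
$- Q{\left(-2542,J \right)} = - 2 \left(-2542\right) = \left(-1\right) \left(-5084\right) = 5084$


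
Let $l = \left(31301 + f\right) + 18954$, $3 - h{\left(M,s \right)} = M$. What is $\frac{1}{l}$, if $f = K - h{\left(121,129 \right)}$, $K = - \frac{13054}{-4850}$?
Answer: $\frac{2425}{122161052} \approx 1.9851 \cdot 10^{-5}$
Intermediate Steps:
$h{\left(M,s \right)} = 3 - M$
$K = \frac{6527}{2425}$ ($K = \left(-13054\right) \left(- \frac{1}{4850}\right) = \frac{6527}{2425} \approx 2.6915$)
$f = \frac{292677}{2425}$ ($f = \frac{6527}{2425} - \left(3 - 121\right) = \frac{6527}{2425} - -118 = \frac{6527}{2425} + 118 = \frac{292677}{2425} \approx 120.69$)
$l = \frac{122161052}{2425}$ ($l = \left(31301 + \frac{292677}{2425}\right) + 18954 = \frac{76197602}{2425} + 18954 = \frac{122161052}{2425} \approx 50376.0$)
$\frac{1}{l} = \frac{1}{\frac{122161052}{2425}} = \frac{2425}{122161052}$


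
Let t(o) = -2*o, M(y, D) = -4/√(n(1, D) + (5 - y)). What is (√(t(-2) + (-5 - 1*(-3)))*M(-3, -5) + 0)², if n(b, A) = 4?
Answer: 8/3 ≈ 2.6667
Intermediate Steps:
M(y, D) = -4/√(9 - y) (M(y, D) = -4/√(4 + (5 - y)) = -4/√(9 - y))
(√(t(-2) + (-5 - 1*(-3)))*M(-3, -5) + 0)² = (√(-2*(-2) + (-5 - 1*(-3)))*(-4/√(9 - 1*(-3))) + 0)² = (√(4 + (-5 + 3))*(-4/√(9 + 3)) + 0)² = (√(4 - 2)*(-2*√3/3) + 0)² = (√2*(-2*√3/3) + 0)² = (-2*√6/3 + 0)² = (-2*√6/3)² = 8/3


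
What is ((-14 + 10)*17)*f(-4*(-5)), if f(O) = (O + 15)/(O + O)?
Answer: -119/2 ≈ -59.500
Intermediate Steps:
f(O) = (15 + O)/(2*O) (f(O) = (15 + O)/((2*O)) = (15 + O)*(1/(2*O)) = (15 + O)/(2*O))
((-14 + 10)*17)*f(-4*(-5)) = ((-14 + 10)*17)*((15 - 4*(-5))/(2*((-4*(-5))))) = (-4*17)*((½)*(15 + 20)/20) = -34*35/20 = -68*7/8 = -119/2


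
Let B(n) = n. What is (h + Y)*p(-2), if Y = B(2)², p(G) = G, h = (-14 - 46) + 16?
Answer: 80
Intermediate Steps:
h = -44 (h = -60 + 16 = -44)
Y = 4 (Y = 2² = 4)
(h + Y)*p(-2) = (-44 + 4)*(-2) = -40*(-2) = 80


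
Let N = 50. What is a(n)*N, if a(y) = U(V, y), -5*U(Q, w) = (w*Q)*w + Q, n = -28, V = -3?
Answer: 23550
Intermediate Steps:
U(Q, w) = -Q/5 - Q*w²/5 (U(Q, w) = -((w*Q)*w + Q)/5 = -((Q*w)*w + Q)/5 = -(Q*w² + Q)/5 = -(Q + Q*w²)/5 = -Q/5 - Q*w²/5)
a(y) = ⅗ + 3*y²/5 (a(y) = -⅕*(-3)*(1 + y²) = ⅗ + 3*y²/5)
a(n)*N = (⅗ + (⅗)*(-28)²)*50 = (⅗ + (⅗)*784)*50 = (⅗ + 2352/5)*50 = 471*50 = 23550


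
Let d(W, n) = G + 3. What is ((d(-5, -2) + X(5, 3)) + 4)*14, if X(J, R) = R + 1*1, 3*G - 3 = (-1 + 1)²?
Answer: 168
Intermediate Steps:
G = 1 (G = 1 + (-1 + 1)²/3 = 1 + (⅓)*0² = 1 + (⅓)*0 = 1 + 0 = 1)
X(J, R) = 1 + R (X(J, R) = R + 1 = 1 + R)
d(W, n) = 4 (d(W, n) = 1 + 3 = 4)
((d(-5, -2) + X(5, 3)) + 4)*14 = ((4 + (1 + 3)) + 4)*14 = ((4 + 4) + 4)*14 = (8 + 4)*14 = 12*14 = 168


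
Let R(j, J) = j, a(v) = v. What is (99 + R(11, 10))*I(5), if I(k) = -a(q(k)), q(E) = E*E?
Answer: -2750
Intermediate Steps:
q(E) = E²
I(k) = -k²
(99 + R(11, 10))*I(5) = (99 + 11)*(-1*5²) = 110*(-1*25) = 110*(-25) = -2750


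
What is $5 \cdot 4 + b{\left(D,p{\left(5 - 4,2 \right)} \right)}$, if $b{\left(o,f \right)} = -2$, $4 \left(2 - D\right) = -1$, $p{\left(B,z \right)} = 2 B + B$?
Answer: $18$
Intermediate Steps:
$p{\left(B,z \right)} = 3 B$
$D = \frac{9}{4}$ ($D = 2 - - \frac{1}{4} = 2 + \frac{1}{4} = \frac{9}{4} \approx 2.25$)
$5 \cdot 4 + b{\left(D,p{\left(5 - 4,2 \right)} \right)} = 5 \cdot 4 - 2 = 20 - 2 = 18$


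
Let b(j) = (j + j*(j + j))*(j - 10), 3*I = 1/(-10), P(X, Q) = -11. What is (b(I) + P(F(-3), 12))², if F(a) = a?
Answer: 5204612449/45562500 ≈ 114.23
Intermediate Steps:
I = -1/30 (I = (⅓)/(-10) = (⅓)*(-⅒) = -1/30 ≈ -0.033333)
b(j) = (-10 + j)*(j + 2*j²) (b(j) = (j + j*(2*j))*(-10 + j) = (j + 2*j²)*(-10 + j) = (-10 + j)*(j + 2*j²))
(b(I) + P(F(-3), 12))² = (-(-10 - 19*(-1/30) + 2*(-1/30)²)/30 - 11)² = (-(-10 + 19/30 + 2*(1/900))/30 - 11)² = (-(-10 + 19/30 + 1/450)/30 - 11)² = (-1/30*(-2107/225) - 11)² = (2107/6750 - 11)² = (-72143/6750)² = 5204612449/45562500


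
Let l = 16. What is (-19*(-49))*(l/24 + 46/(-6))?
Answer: -6517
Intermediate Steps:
(-19*(-49))*(l/24 + 46/(-6)) = (-19*(-49))*(16/24 + 46/(-6)) = 931*(16*(1/24) + 46*(-1/6)) = 931*(2/3 - 23/3) = 931*(-7) = -6517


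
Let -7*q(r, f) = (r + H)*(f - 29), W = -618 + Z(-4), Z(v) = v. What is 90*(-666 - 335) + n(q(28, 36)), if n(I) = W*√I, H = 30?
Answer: -90090 - 622*I*√58 ≈ -90090.0 - 4737.0*I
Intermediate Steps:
W = -622 (W = -618 - 4 = -622)
q(r, f) = -(-29 + f)*(30 + r)/7 (q(r, f) = -(r + 30)*(f - 29)/7 = -(30 + r)*(-29 + f)/7 = -(-29 + f)*(30 + r)/7)
n(I) = -622*√I
90*(-666 - 335) + n(q(28, 36)) = 90*(-666 - 335) - 622*√(870/7 - 30/7*36 + (29/7)*28 - ⅐*36*28) = 90*(-1001) - 622*√(870/7 - 1080/7 + 116 - 144) = -90090 - 622*I*√58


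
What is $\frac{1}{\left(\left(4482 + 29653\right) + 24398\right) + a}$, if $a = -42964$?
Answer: $\frac{1}{15569} \approx 6.423 \cdot 10^{-5}$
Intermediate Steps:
$\frac{1}{\left(\left(4482 + 29653\right) + 24398\right) + a} = \frac{1}{\left(\left(4482 + 29653\right) + 24398\right) - 42964} = \frac{1}{\left(34135 + 24398\right) - 42964} = \frac{1}{58533 - 42964} = \frac{1}{15569}$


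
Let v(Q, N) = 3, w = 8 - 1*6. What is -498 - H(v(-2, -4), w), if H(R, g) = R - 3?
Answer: -498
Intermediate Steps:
w = 2 (w = 8 - 6 = 2)
H(R, g) = -3 + R
-498 - H(v(-2, -4), w) = -498 - (-3 + 3) = -498 - 1*0 = -498 + 0 = -498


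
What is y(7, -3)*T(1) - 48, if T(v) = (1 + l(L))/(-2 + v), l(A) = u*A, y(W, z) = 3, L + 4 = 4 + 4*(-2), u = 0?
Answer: -51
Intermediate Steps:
L = -8 (L = -4 + (4 + 4*(-2)) = -4 + (4 - 8) = -4 - 4 = -8)
l(A) = 0 (l(A) = 0*A = 0)
T(v) = 1/(-2 + v) (T(v) = (1 + 0)/(-2 + v) = 1/(-2 + v))
y(7, -3)*T(1) - 48 = 3/(-2 + 1) - 48 = 3/(-1) - 48 = 3*(-1) - 48 = -3 - 48 = -51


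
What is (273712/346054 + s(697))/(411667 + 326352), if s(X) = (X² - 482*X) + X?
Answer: 26049697760/127697213513 ≈ 0.20400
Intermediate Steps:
s(X) = X² - 481*X
(273712/346054 + s(697))/(411667 + 326352) = (273712/346054 + 697*(-481 + 697))/(411667 + 326352) = (273712*(1/346054) + 697*216)/738019 = (136856/173027 + 150552)*(1/738019) = (26049697760/173027)*(1/738019) = 26049697760/127697213513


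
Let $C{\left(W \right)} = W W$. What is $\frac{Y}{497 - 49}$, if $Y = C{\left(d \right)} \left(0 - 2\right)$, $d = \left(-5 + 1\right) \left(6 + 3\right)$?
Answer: $- \frac{81}{14} \approx -5.7857$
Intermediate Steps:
$d = -36$ ($d = \left(-4\right) 9 = -36$)
$C{\left(W \right)} = W^{2}$
$Y = -2592$ ($Y = \left(-36\right)^{2} \left(0 - 2\right) = 1296 \left(-2\right) = -2592$)
$\frac{Y}{497 - 49} = \frac{1}{497 - 49} \left(-2592\right) = \frac{1}{448} \left(-2592\right) = - \frac{81}{14}$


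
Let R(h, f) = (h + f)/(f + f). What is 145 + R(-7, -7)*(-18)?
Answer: 127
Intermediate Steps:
R(h, f) = (f + h)/(2*f) (R(h, f) = (f + h)/((2*f)) = (f + h)*(1/(2*f)) = (f + h)/(2*f))
145 + R(-7, -7)*(-18) = 145 + ((½)*(-7 - 7)/(-7))*(-18) = 145 + ((½)*(-⅐)*(-14))*(-18) = 145 + 1*(-18) = 145 - 18 = 127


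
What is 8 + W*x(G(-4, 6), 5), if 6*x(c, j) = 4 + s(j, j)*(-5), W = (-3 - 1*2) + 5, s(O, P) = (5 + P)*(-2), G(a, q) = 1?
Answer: 8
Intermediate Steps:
s(O, P) = -10 - 2*P
W = 0 (W = (-3 - 2) + 5 = -5 + 5 = 0)
x(c, j) = 9 + 5*j/3 (x(c, j) = (4 + (-10 - 2*j)*(-5))/6 = (4 + (50 + 10*j))/6 = (54 + 10*j)/6 = 9 + 5*j/3)
8 + W*x(G(-4, 6), 5) = 8 + 0*(9 + (5/3)*5) = 8 + 0*(9 + 25/3) = 8 + 0*(52/3) = 8 + 0 = 8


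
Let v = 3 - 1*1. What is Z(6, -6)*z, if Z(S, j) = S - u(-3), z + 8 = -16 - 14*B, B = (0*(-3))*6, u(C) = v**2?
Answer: -48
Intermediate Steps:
v = 2 (v = 3 - 1 = 2)
u(C) = 4 (u(C) = 2**2 = 4)
B = 0 (B = 0*6 = 0)
z = -24 (z = -8 + (-16 - 14*0) = -8 + (-16 + 0) = -8 - 16 = -24)
Z(S, j) = -4 + S (Z(S, j) = S - 1*4 = S - 4 = -4 + S)
Z(6, -6)*z = (-4 + 6)*(-24) = 2*(-24) = -48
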